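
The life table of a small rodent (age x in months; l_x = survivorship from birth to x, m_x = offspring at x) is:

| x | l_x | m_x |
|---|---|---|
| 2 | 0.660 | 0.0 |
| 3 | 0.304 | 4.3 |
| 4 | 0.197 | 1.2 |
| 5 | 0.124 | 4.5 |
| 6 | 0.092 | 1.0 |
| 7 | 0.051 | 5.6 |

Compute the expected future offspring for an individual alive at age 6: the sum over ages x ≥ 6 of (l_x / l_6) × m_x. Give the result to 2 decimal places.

l_6 = 0.092. Conditional survival from age 6 to x is l_x / l_6.
  x=6: (0.092/0.092) × 1.0 = 1.0000
  x=7: (0.051/0.092) × 5.6 = 3.1043
Sum = 1.0000 + 3.1043 = 4.1043

4.10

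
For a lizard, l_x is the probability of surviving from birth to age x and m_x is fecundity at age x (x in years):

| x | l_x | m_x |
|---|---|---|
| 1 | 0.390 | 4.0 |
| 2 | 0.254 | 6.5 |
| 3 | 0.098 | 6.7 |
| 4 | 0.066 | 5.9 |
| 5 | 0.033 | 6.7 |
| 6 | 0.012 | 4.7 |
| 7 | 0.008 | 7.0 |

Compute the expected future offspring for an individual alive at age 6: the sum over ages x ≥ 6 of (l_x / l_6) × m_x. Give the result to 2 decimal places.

9.37

l_6 = 0.012. Conditional survival from age 6 to x is l_x / l_6.
  x=6: (0.012/0.012) × 4.7 = 4.7000
  x=7: (0.008/0.012) × 7.0 = 4.6667
Sum = 4.7000 + 4.6667 = 9.3667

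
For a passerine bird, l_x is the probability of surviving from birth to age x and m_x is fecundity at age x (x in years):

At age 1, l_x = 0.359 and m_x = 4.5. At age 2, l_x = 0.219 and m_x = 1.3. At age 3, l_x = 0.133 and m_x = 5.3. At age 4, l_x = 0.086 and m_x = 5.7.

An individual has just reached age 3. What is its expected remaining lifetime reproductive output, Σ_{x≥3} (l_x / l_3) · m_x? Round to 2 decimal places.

l_3 = 0.133. Conditional survival from age 3 to x is l_x / l_3.
  x=3: (0.133/0.133) × 5.3 = 5.3000
  x=4: (0.086/0.133) × 5.7 = 3.6857
Sum = 5.3000 + 3.6857 = 8.9857

8.99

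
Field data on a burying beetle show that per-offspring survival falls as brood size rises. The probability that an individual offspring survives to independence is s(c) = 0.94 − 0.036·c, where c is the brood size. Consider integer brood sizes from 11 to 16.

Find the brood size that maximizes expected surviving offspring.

Expected surviving offspring = c × s(c):
  c=11: 11 × 0.544 = 5.984
  c=12: 12 × 0.508 = 6.096
  c=13: 13 × 0.472 = 6.136
  c=14: 14 × 0.436 = 6.104
  c=15: 15 × 0.400 = 6.000
  c=16: 16 × 0.364 = 5.824
Maximum at c = 13 (6.136 surviving offspring).

13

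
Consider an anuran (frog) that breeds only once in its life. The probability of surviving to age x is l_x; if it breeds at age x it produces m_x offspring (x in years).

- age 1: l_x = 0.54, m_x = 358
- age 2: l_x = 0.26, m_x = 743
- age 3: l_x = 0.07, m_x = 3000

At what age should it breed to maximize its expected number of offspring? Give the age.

Expected offspring if breeding at age x = l_x × m_x:
  age 1: 0.54 × 358 = 193.320
  age 2: 0.26 × 743 = 193.180
  age 3: 0.07 × 3000 = 210.000
Maximum at age 3 (210.000).

3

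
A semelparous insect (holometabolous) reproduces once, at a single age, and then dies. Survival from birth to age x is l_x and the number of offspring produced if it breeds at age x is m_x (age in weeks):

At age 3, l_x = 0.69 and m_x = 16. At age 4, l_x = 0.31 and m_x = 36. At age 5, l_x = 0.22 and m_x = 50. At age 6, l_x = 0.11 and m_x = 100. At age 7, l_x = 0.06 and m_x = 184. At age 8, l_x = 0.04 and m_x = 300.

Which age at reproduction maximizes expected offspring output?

Expected offspring if breeding at age x = l_x × m_x:
  age 3: 0.69 × 16 = 11.040
  age 4: 0.31 × 36 = 11.160
  age 5: 0.22 × 50 = 11.000
  age 6: 0.11 × 100 = 11.000
  age 7: 0.06 × 184 = 11.040
  age 8: 0.04 × 300 = 12.000
Maximum at age 8 (12.000).

8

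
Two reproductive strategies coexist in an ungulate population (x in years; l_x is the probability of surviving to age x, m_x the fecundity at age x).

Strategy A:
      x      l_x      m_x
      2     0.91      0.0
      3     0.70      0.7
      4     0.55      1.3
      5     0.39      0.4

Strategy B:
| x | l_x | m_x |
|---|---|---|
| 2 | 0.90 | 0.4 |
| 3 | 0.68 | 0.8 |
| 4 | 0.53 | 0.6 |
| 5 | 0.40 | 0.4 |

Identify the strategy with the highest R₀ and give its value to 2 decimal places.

1.38

Strategy A: R₀ = 0.91×0.0 + 0.70×0.7 + 0.55×1.3 + 0.39×0.4 = 1.3610
Strategy B: R₀ = 0.90×0.4 + 0.68×0.8 + 0.53×0.6 + 0.40×0.4 = 1.3820
Highest R₀: strategy B with 1.3820.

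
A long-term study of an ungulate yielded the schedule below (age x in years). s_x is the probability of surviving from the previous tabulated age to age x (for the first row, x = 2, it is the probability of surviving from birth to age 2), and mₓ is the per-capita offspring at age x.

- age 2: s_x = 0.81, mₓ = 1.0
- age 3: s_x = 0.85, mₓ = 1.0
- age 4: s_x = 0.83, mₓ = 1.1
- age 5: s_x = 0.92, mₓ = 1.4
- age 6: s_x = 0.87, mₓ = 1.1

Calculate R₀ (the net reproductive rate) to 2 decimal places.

Survivorship from birth: l_x = s_2·s_3·…·s_x.
  l_2 = 0.81000
  l_3 = 0.68850
  l_4 = 0.57145
  l_5 = 0.52574
  l_6 = 0.45739
R₀ = Σ l_x mₓ:
  age 2: 0.81000 × 1.0 = 0.8100
  age 3: 0.68850 × 1.0 = 0.6885
  age 4: 0.57145 × 1.1 = 0.6286
  age 5: 0.52574 × 1.4 = 0.7360
  age 6: 0.45739 × 1.1 = 0.5031
R₀ = 0.8100 + 0.6885 + 0.6286 + 0.7360 + 0.5031 = 3.3663

3.37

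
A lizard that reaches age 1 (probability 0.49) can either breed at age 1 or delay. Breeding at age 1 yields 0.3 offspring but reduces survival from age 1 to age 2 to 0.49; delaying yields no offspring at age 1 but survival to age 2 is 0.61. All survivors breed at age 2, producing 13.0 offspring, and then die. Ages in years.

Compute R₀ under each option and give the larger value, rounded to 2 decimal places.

breed at age 1: R₀ = 0.49 × (0.3 + 0.49 × 13.0) = 0.49 × 6.6700 = 3.2683
delay to age 2: R₀ = 0.49 × (0.61 × 13.0) = 0.49 × 7.9300 = 3.8857
Higher: delay to age 2 (3.8857).

3.89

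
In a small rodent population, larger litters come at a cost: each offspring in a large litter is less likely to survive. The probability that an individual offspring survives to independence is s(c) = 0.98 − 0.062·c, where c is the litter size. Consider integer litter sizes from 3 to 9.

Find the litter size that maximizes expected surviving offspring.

Expected surviving offspring = c × s(c):
  c=3: 3 × 0.794 = 2.382
  c=4: 4 × 0.732 = 2.928
  c=5: 5 × 0.670 = 3.350
  c=6: 6 × 0.608 = 3.648
  c=7: 7 × 0.546 = 3.822
  c=8: 8 × 0.484 = 3.872
  c=9: 9 × 0.422 = 3.798
Maximum at c = 8 (3.872 surviving offspring).

8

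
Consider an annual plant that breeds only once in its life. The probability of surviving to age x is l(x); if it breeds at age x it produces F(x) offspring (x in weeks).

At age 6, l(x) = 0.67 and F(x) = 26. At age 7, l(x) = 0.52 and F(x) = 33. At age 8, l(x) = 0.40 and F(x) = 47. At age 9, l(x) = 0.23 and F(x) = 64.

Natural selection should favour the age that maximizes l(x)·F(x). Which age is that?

Expected offspring if breeding at age x = l(x) × F(x):
  age 6: 0.67 × 26 = 17.420
  age 7: 0.52 × 33 = 17.160
  age 8: 0.40 × 47 = 18.800
  age 9: 0.23 × 64 = 14.720
Maximum at age 8 (18.800).

8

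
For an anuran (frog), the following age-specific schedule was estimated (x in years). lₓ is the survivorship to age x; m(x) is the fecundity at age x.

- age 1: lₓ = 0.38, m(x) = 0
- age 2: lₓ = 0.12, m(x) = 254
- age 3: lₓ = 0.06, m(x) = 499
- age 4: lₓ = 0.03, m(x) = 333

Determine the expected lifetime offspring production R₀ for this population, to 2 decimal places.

R₀ = Σ lₓ m(x):
  age 1: 0.38 × 0 = 0.0000
  age 2: 0.12 × 254 = 30.4800
  age 3: 0.06 × 499 = 29.9400
  age 4: 0.03 × 333 = 9.9900
R₀ = 0.0000 + 30.4800 + 29.9400 + 9.9900 = 70.4100

70.41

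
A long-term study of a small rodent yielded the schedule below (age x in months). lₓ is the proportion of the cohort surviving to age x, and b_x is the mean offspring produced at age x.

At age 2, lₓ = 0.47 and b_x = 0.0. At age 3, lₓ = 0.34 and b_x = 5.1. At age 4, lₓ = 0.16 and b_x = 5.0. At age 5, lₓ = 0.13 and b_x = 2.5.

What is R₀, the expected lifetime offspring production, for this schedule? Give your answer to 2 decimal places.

2.86

R₀ = Σ lₓ b_x:
  age 2: 0.47 × 0.0 = 0.0000
  age 3: 0.34 × 5.1 = 1.7340
  age 4: 0.16 × 5.0 = 0.8000
  age 5: 0.13 × 2.5 = 0.3250
R₀ = 0.0000 + 1.7340 + 0.8000 + 0.3250 = 2.8590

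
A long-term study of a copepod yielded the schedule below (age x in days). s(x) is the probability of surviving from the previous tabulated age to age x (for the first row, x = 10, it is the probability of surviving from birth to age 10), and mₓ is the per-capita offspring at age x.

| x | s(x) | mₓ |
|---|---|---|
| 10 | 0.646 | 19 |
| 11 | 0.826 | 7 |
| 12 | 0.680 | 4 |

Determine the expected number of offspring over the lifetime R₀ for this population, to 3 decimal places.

Survivorship from birth: l_x = s_10·s_11·…·s_x.
  l_10 = 0.64600
  l_11 = 0.53360
  l_12 = 0.36285
R₀ = Σ l_x mₓ:
  age 10: 0.64600 × 19 = 12.2740
  age 11: 0.53360 × 7 = 3.7352
  age 12: 0.36285 × 4 = 1.4514
R₀ = 12.2740 + 3.7352 + 1.4514 = 17.4606

17.461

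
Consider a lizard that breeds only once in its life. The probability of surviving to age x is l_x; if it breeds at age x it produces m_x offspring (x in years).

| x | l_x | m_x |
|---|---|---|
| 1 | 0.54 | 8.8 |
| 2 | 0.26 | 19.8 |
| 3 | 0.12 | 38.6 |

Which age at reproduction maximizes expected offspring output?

Expected offspring if breeding at age x = l_x × m_x:
  age 1: 0.54 × 8.8 = 4.752
  age 2: 0.26 × 19.8 = 5.148
  age 3: 0.12 × 38.6 = 4.632
Maximum at age 2 (5.148).

2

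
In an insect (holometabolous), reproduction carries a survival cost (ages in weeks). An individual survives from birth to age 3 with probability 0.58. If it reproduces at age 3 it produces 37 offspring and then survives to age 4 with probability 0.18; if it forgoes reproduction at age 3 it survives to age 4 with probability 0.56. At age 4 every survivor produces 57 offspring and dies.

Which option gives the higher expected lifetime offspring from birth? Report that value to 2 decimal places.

breed at age 3: R₀ = 0.58 × (37 + 0.18 × 57) = 0.58 × 47.2600 = 27.4108
delay to age 4: R₀ = 0.58 × (0.56 × 57) = 0.58 × 31.9200 = 18.5136
Higher: breed at age 3 (27.4108).

27.41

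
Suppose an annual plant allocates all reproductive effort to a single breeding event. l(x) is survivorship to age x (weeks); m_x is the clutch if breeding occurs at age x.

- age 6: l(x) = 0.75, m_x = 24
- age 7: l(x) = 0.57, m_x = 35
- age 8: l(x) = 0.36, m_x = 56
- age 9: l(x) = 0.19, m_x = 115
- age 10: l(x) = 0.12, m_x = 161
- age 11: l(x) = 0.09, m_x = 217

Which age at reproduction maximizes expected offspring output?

9

Expected offspring if breeding at age x = l(x) × m_x:
  age 6: 0.75 × 24 = 18.000
  age 7: 0.57 × 35 = 19.950
  age 8: 0.36 × 56 = 20.160
  age 9: 0.19 × 115 = 21.850
  age 10: 0.12 × 161 = 19.320
  age 11: 0.09 × 217 = 19.530
Maximum at age 9 (21.850).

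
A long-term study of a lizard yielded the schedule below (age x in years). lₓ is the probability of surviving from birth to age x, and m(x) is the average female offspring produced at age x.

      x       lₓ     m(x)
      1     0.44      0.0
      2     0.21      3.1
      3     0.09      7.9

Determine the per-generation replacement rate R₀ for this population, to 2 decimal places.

R₀ = Σ lₓ m(x):
  age 1: 0.44 × 0.0 = 0.0000
  age 2: 0.21 × 3.1 = 0.6510
  age 3: 0.09 × 7.9 = 0.7110
R₀ = 0.0000 + 0.6510 + 0.7110 = 1.3620

1.36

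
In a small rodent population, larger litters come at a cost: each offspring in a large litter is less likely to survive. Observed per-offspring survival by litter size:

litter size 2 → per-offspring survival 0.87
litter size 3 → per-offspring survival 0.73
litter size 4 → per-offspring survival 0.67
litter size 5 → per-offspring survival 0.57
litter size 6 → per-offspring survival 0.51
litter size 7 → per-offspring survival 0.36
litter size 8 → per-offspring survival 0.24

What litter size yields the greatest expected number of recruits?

6

Expected recruits = c × s(c):
  c=2: 2 × 0.87 = 1.740
  c=3: 3 × 0.73 = 2.190
  c=4: 4 × 0.67 = 2.680
  c=5: 5 × 0.57 = 2.850
  c=6: 6 × 0.51 = 3.060
  c=7: 7 × 0.36 = 2.520
  c=8: 8 × 0.24 = 1.920
Maximum at c = 6 (3.060 recruits).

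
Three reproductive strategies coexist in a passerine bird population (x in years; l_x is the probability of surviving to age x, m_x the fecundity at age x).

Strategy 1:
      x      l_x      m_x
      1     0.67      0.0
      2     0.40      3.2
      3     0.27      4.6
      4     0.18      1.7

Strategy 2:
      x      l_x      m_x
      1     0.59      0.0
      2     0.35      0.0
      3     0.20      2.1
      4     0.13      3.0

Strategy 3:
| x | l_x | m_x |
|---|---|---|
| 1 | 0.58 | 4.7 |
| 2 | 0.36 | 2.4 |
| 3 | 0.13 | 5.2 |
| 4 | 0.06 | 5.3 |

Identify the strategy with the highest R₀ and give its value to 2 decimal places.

Strategy 1: R₀ = 0.67×0.0 + 0.40×3.2 + 0.27×4.6 + 0.18×1.7 = 2.8280
Strategy 2: R₀ = 0.59×0.0 + 0.35×0.0 + 0.20×2.1 + 0.13×3.0 = 0.8100
Strategy 3: R₀ = 0.58×4.7 + 0.36×2.4 + 0.13×5.2 + 0.06×5.3 = 4.5840
Highest R₀: strategy 3 with 4.5840.

4.58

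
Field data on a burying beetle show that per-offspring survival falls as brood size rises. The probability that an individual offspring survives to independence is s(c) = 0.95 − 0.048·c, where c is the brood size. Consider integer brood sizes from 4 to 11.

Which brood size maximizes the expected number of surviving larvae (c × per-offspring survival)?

Expected surviving larvae = c × s(c):
  c=4: 4 × 0.758 = 3.032
  c=5: 5 × 0.710 = 3.550
  c=6: 6 × 0.662 = 3.972
  c=7: 7 × 0.614 = 4.298
  c=8: 8 × 0.566 = 4.528
  c=9: 9 × 0.518 = 4.662
  c=10: 10 × 0.470 = 4.700
  c=11: 11 × 0.422 = 4.642
Maximum at c = 10 (4.700 surviving larvae).

10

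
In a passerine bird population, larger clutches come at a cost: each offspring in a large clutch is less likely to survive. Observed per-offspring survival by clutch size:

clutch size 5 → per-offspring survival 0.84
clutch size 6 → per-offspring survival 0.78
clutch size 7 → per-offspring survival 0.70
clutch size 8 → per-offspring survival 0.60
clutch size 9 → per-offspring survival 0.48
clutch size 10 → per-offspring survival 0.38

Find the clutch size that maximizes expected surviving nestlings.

Expected surviving nestlings = c × s(c):
  c=5: 5 × 0.84 = 4.200
  c=6: 6 × 0.78 = 4.680
  c=7: 7 × 0.70 = 4.900
  c=8: 8 × 0.60 = 4.800
  c=9: 9 × 0.48 = 4.320
  c=10: 10 × 0.38 = 3.800
Maximum at c = 7 (4.900 surviving nestlings).

7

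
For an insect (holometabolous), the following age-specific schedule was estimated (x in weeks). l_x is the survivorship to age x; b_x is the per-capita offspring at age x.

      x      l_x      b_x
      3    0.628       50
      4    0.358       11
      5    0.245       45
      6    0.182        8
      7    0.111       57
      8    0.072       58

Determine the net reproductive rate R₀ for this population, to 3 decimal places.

R₀ = Σ l_x b_x:
  age 3: 0.628 × 50 = 31.4000
  age 4: 0.358 × 11 = 3.9380
  age 5: 0.245 × 45 = 11.0250
  age 6: 0.182 × 8 = 1.4560
  age 7: 0.111 × 57 = 6.3270
  age 8: 0.072 × 58 = 4.1760
R₀ = 31.4000 + 3.9380 + 11.0250 + 1.4560 + 6.3270 + 4.1760 = 58.3220

58.322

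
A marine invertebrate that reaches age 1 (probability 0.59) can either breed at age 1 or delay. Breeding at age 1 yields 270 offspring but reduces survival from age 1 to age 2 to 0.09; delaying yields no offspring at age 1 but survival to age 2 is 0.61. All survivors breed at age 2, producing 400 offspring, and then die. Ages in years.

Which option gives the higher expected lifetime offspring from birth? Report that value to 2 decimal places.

180.54

breed at age 1: R₀ = 0.59 × (270 + 0.09 × 400) = 0.59 × 306.0000 = 180.5400
delay to age 2: R₀ = 0.59 × (0.61 × 400) = 0.59 × 244.0000 = 143.9600
Higher: breed at age 1 (180.5400).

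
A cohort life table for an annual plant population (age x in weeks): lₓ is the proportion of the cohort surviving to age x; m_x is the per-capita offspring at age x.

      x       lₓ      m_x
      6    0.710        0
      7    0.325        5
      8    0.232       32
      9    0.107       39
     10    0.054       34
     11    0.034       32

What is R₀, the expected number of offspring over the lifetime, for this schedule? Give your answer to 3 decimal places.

16.146

R₀ = Σ lₓ m_x:
  age 6: 0.710 × 0 = 0.0000
  age 7: 0.325 × 5 = 1.6250
  age 8: 0.232 × 32 = 7.4240
  age 9: 0.107 × 39 = 4.1730
  age 10: 0.054 × 34 = 1.8360
  age 11: 0.034 × 32 = 1.0880
R₀ = 0.0000 + 1.6250 + 7.4240 + 4.1730 + 1.8360 + 1.0880 = 16.1460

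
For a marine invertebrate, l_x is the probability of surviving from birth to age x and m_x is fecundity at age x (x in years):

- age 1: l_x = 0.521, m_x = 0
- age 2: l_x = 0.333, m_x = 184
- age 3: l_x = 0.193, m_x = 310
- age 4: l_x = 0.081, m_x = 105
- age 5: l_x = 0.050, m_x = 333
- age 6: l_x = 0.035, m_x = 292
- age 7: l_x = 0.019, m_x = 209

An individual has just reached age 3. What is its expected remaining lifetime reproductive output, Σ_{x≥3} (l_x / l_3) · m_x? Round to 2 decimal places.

513.87

l_3 = 0.193. Conditional survival from age 3 to x is l_x / l_3.
  x=3: (0.193/0.193) × 310 = 310.0000
  x=4: (0.081/0.193) × 105 = 44.0674
  x=5: (0.050/0.193) × 333 = 86.2694
  x=6: (0.035/0.193) × 292 = 52.9534
  x=7: (0.019/0.193) × 209 = 20.5751
Sum = 310.0000 + 44.0674 + 86.2694 + 52.9534 + 20.5751 = 513.8653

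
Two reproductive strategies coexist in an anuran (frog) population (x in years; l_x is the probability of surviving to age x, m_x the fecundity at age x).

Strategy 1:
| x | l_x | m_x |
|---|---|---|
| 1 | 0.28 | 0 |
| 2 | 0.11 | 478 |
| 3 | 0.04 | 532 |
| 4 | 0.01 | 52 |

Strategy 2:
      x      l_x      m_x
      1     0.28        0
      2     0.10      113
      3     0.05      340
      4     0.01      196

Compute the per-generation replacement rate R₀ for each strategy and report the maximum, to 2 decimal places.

Strategy 1: R₀ = 0.28×0 + 0.11×478 + 0.04×532 + 0.01×52 = 74.3800
Strategy 2: R₀ = 0.28×0 + 0.10×113 + 0.05×340 + 0.01×196 = 30.2600
Highest R₀: strategy 1 with 74.3800.

74.38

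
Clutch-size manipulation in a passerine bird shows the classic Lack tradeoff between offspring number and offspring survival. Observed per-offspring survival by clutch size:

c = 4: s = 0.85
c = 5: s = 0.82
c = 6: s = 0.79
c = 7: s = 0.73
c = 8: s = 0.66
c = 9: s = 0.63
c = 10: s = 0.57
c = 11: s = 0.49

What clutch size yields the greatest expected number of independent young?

Expected independent young = c × s(c):
  c=4: 4 × 0.85 = 3.400
  c=5: 5 × 0.82 = 4.100
  c=6: 6 × 0.79 = 4.740
  c=7: 7 × 0.73 = 5.110
  c=8: 8 × 0.66 = 5.280
  c=9: 9 × 0.63 = 5.670
  c=10: 10 × 0.57 = 5.700
  c=11: 11 × 0.49 = 5.390
Maximum at c = 10 (5.700 independent young).

10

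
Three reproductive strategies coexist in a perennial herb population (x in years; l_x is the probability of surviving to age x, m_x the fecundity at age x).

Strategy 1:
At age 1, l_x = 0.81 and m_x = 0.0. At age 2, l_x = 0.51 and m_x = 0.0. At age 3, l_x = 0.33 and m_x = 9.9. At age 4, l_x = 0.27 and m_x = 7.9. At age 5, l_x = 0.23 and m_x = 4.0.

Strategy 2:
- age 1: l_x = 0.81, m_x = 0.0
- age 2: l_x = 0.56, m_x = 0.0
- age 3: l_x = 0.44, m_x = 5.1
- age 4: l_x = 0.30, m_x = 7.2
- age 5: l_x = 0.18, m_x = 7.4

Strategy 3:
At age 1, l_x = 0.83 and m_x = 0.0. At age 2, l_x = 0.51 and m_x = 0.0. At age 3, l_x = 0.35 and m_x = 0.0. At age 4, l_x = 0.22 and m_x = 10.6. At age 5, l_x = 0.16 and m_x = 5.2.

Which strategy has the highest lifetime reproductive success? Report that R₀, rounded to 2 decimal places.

6.32

Strategy 1: R₀ = 0.81×0.0 + 0.51×0.0 + 0.33×9.9 + 0.27×7.9 + 0.23×4.0 = 6.3200
Strategy 2: R₀ = 0.81×0.0 + 0.56×0.0 + 0.44×5.1 + 0.30×7.2 + 0.18×7.4 = 5.7360
Strategy 3: R₀ = 0.83×0.0 + 0.51×0.0 + 0.35×0.0 + 0.22×10.6 + 0.16×5.2 = 3.1640
Highest R₀: strategy 1 with 6.3200.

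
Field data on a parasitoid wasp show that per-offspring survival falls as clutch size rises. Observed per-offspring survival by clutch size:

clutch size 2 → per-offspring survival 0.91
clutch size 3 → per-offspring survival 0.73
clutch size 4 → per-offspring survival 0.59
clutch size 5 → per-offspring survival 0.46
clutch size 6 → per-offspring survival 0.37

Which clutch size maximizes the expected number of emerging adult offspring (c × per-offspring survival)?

4

Expected emerging adult offspring = c × s(c):
  c=2: 2 × 0.91 = 1.820
  c=3: 3 × 0.73 = 2.190
  c=4: 4 × 0.59 = 2.360
  c=5: 5 × 0.46 = 2.300
  c=6: 6 × 0.37 = 2.220
Maximum at c = 4 (2.360 emerging adult offspring).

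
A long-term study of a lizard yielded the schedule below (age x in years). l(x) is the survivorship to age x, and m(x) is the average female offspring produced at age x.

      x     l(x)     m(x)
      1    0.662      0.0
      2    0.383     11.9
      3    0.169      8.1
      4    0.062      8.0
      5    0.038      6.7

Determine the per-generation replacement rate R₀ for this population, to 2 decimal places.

R₀ = Σ l(x) m(x):
  age 1: 0.662 × 0.0 = 0.0000
  age 2: 0.383 × 11.9 = 4.5577
  age 3: 0.169 × 8.1 = 1.3689
  age 4: 0.062 × 8.0 = 0.4960
  age 5: 0.038 × 6.7 = 0.2546
R₀ = 0.0000 + 4.5577 + 1.3689 + 0.4960 + 0.2546 = 6.6772

6.68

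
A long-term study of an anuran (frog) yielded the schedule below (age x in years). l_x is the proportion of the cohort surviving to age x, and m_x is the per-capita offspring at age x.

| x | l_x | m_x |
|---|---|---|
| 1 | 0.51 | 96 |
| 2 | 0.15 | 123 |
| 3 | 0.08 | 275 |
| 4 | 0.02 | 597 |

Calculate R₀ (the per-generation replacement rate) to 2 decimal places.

101.35

R₀ = Σ l_x m_x:
  age 1: 0.51 × 96 = 48.9600
  age 2: 0.15 × 123 = 18.4500
  age 3: 0.08 × 275 = 22.0000
  age 4: 0.02 × 597 = 11.9400
R₀ = 48.9600 + 18.4500 + 22.0000 + 11.9400 = 101.3500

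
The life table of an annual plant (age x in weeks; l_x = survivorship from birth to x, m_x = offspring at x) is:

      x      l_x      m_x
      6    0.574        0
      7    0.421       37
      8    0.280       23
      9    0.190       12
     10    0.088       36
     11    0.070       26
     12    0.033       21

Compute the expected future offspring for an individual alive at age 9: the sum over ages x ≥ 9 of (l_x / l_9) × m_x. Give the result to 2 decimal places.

l_9 = 0.190. Conditional survival from age 9 to x is l_x / l_9.
  x=9: (0.190/0.190) × 12 = 12.0000
  x=10: (0.088/0.190) × 36 = 16.6737
  x=11: (0.070/0.190) × 26 = 9.5789
  x=12: (0.033/0.190) × 21 = 3.6474
Sum = 12.0000 + 16.6737 + 9.5789 + 3.6474 = 41.9000

41.90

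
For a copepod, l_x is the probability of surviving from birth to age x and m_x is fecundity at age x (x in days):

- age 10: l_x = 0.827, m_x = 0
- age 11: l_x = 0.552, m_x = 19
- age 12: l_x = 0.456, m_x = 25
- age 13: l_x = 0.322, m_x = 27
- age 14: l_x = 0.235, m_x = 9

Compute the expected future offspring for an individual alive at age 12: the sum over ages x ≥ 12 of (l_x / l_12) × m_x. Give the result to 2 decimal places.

48.70

l_12 = 0.456. Conditional survival from age 12 to x is l_x / l_12.
  x=12: (0.456/0.456) × 25 = 25.0000
  x=13: (0.322/0.456) × 27 = 19.0658
  x=14: (0.235/0.456) × 9 = 4.6382
Sum = 25.0000 + 19.0658 + 4.6382 = 48.7039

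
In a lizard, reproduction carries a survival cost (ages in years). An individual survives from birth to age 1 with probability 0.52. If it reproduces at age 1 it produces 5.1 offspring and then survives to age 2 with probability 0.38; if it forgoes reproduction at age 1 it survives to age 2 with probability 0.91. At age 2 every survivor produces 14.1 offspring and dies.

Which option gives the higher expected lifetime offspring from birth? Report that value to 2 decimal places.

6.67

breed at age 1: R₀ = 0.52 × (5.1 + 0.38 × 14.1) = 0.52 × 10.4580 = 5.4382
delay to age 2: R₀ = 0.52 × (0.91 × 14.1) = 0.52 × 12.8310 = 6.6721
Higher: delay to age 2 (6.6721).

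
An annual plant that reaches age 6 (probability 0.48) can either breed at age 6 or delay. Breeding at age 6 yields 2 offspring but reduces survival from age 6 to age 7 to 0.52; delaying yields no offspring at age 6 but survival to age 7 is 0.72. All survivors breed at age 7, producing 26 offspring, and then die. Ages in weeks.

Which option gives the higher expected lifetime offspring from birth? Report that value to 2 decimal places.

8.99

breed at age 6: R₀ = 0.48 × (2 + 0.52 × 26) = 0.48 × 15.5200 = 7.4496
delay to age 7: R₀ = 0.48 × (0.72 × 26) = 0.48 × 18.7200 = 8.9856
Higher: delay to age 7 (8.9856).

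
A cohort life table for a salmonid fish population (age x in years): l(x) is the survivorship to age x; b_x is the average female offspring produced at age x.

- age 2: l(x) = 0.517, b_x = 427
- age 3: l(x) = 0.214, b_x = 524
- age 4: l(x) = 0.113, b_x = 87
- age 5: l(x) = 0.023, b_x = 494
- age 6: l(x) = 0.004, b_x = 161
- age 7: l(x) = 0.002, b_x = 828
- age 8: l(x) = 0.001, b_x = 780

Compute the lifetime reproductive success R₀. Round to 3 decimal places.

357.168

R₀ = Σ l(x) b_x:
  age 2: 0.517 × 427 = 220.7590
  age 3: 0.214 × 524 = 112.1360
  age 4: 0.113 × 87 = 9.8310
  age 5: 0.023 × 494 = 11.3620
  age 6: 0.004 × 161 = 0.6440
  age 7: 0.002 × 828 = 1.6560
  age 8: 0.001 × 780 = 0.7800
R₀ = 220.7590 + 112.1360 + 9.8310 + 11.3620 + 0.6440 + 1.6560 + 0.7800 = 357.1680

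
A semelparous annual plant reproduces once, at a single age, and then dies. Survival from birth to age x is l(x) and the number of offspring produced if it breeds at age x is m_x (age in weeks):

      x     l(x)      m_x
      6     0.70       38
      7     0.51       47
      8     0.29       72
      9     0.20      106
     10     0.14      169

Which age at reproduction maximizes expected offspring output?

Expected offspring if breeding at age x = l(x) × m_x:
  age 6: 0.70 × 38 = 26.600
  age 7: 0.51 × 47 = 23.970
  age 8: 0.29 × 72 = 20.880
  age 9: 0.20 × 106 = 21.200
  age 10: 0.14 × 169 = 23.660
Maximum at age 6 (26.600).

6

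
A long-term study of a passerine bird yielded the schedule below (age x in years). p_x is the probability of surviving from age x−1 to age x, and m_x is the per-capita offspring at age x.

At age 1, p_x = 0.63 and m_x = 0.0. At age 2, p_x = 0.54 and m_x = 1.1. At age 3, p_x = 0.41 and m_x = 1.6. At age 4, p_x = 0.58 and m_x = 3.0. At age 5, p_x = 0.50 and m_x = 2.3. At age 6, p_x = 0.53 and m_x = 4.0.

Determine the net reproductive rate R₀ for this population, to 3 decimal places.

Survivorship from birth: l_x = p_1·p_2·…·p_x.
  l_1 = 0.63000
  l_2 = 0.34020
  l_3 = 0.13948
  l_4 = 0.08090
  l_5 = 0.04045
  l_6 = 0.02144
R₀ = Σ l_x m_x:
  age 1: 0.63000 × 0.0 = 0.0000
  age 2: 0.34020 × 1.1 = 0.3742
  age 3: 0.13948 × 1.6 = 0.2232
  age 4: 0.08090 × 3.0 = 0.2427
  age 5: 0.04045 × 2.3 = 0.0930
  age 6: 0.02144 × 4.0 = 0.0858
R₀ = 0.0000 + 0.3742 + 0.2232 + 0.2427 + 0.0930 + 0.0858 = 1.0189

1.019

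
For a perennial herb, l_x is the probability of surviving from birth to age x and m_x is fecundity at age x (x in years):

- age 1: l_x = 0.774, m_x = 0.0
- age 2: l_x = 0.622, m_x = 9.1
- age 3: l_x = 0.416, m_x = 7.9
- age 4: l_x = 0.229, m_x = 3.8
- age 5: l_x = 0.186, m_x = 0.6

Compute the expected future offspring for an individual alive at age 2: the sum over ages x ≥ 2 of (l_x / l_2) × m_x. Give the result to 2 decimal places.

l_2 = 0.622. Conditional survival from age 2 to x is l_x / l_2.
  x=2: (0.622/0.622) × 9.1 = 9.1000
  x=3: (0.416/0.622) × 7.9 = 5.2836
  x=4: (0.229/0.622) × 3.8 = 1.3990
  x=5: (0.186/0.622) × 0.6 = 0.1794
Sum = 9.1000 + 5.2836 + 1.3990 + 0.1794 = 15.9621

15.96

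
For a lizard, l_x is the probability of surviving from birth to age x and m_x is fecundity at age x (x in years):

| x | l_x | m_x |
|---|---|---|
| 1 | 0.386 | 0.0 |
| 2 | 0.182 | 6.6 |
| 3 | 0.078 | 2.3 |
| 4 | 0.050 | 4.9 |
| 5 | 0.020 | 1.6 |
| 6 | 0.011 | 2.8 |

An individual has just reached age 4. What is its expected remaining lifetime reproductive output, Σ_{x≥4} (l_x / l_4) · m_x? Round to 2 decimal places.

l_4 = 0.050. Conditional survival from age 4 to x is l_x / l_4.
  x=4: (0.050/0.050) × 4.9 = 4.9000
  x=5: (0.020/0.050) × 1.6 = 0.6400
  x=6: (0.011/0.050) × 2.8 = 0.6160
Sum = 4.9000 + 0.6400 + 0.6160 = 6.1560

6.16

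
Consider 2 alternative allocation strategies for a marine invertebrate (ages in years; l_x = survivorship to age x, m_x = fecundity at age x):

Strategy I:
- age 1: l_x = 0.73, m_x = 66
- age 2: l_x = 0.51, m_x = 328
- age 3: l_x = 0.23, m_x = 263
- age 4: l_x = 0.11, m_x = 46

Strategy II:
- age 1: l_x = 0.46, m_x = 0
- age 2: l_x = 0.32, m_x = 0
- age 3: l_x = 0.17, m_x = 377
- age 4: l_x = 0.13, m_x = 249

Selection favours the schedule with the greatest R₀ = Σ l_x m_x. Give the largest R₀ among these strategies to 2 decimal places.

Strategy I: R₀ = 0.73×66 + 0.51×328 + 0.23×263 + 0.11×46 = 281.0100
Strategy II: R₀ = 0.46×0 + 0.32×0 + 0.17×377 + 0.13×249 = 96.4600
Highest R₀: strategy I with 281.0100.

281.01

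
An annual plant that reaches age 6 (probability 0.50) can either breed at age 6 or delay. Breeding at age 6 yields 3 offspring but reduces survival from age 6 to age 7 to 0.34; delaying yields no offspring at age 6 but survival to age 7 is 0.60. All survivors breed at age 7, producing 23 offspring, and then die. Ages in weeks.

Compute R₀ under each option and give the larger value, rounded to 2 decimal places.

breed at age 6: R₀ = 0.50 × (3 + 0.34 × 23) = 0.50 × 10.8200 = 5.4100
delay to age 7: R₀ = 0.50 × (0.60 × 23) = 0.50 × 13.8000 = 6.9000
Higher: delay to age 7 (6.9000).

6.90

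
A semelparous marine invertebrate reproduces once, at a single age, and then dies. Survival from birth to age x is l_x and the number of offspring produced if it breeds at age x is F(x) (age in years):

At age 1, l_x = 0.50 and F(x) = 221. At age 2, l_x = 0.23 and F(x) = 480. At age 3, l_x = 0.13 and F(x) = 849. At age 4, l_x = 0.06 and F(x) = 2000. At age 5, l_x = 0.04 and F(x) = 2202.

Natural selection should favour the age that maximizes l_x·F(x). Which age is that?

Expected offspring if breeding at age x = l_x × F(x):
  age 1: 0.50 × 221 = 110.500
  age 2: 0.23 × 480 = 110.400
  age 3: 0.13 × 849 = 110.370
  age 4: 0.06 × 2000 = 120.000
  age 5: 0.04 × 2202 = 88.080
Maximum at age 4 (120.000).

4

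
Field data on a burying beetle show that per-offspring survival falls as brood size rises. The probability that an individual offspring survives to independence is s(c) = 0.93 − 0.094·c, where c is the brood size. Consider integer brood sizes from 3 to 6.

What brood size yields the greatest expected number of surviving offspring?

Expected surviving offspring = c × s(c):
  c=3: 3 × 0.648 = 1.944
  c=4: 4 × 0.554 = 2.216
  c=5: 5 × 0.460 = 2.300
  c=6: 6 × 0.366 = 2.196
Maximum at c = 5 (2.300 surviving offspring).

5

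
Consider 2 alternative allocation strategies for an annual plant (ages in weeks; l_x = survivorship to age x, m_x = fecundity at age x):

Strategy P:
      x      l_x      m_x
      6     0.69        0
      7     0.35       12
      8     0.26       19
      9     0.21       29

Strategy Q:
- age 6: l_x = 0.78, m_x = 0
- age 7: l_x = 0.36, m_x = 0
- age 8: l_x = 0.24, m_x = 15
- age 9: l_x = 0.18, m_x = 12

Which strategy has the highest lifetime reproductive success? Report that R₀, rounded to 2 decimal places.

15.23

Strategy P: R₀ = 0.69×0 + 0.35×12 + 0.26×19 + 0.21×29 = 15.2300
Strategy Q: R₀ = 0.78×0 + 0.36×0 + 0.24×15 + 0.18×12 = 5.7600
Highest R₀: strategy P with 15.2300.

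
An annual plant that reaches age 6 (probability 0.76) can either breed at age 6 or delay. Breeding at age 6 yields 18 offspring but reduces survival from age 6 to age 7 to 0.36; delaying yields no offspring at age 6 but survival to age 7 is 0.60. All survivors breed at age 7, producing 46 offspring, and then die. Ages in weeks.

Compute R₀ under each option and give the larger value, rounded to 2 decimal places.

breed at age 6: R₀ = 0.76 × (18 + 0.36 × 46) = 0.76 × 34.5600 = 26.2656
delay to age 7: R₀ = 0.76 × (0.60 × 46) = 0.76 × 27.6000 = 20.9760
Higher: breed at age 6 (26.2656).

26.27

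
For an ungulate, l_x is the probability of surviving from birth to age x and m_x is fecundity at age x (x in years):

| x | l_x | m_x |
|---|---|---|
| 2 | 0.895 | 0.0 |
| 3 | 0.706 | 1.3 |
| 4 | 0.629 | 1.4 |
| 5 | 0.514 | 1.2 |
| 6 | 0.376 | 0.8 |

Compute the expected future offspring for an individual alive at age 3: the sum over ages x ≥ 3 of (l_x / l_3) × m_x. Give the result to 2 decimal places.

l_3 = 0.706. Conditional survival from age 3 to x is l_x / l_3.
  x=3: (0.706/0.706) × 1.3 = 1.3000
  x=4: (0.629/0.706) × 1.4 = 1.2473
  x=5: (0.514/0.706) × 1.2 = 0.8737
  x=6: (0.376/0.706) × 0.8 = 0.4261
Sum = 1.3000 + 1.2473 + 0.8737 + 0.4261 = 3.8470

3.85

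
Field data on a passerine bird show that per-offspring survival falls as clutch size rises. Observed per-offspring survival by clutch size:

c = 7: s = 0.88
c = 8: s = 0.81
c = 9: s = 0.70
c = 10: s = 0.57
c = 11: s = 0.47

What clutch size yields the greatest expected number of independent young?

Expected independent young = c × s(c):
  c=7: 7 × 0.88 = 6.160
  c=8: 8 × 0.81 = 6.480
  c=9: 9 × 0.70 = 6.300
  c=10: 10 × 0.57 = 5.700
  c=11: 11 × 0.47 = 5.170
Maximum at c = 8 (6.480 independent young).

8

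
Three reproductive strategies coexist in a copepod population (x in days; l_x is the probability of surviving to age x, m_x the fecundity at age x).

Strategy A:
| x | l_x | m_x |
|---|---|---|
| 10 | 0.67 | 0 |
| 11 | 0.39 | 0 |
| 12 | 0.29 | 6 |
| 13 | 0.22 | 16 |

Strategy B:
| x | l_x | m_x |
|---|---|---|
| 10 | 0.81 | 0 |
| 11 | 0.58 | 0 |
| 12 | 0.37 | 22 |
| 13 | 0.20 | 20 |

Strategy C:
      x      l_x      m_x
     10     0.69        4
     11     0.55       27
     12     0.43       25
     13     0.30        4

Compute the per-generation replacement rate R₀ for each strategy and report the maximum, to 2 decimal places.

29.56

Strategy A: R₀ = 0.67×0 + 0.39×0 + 0.29×6 + 0.22×16 = 5.2600
Strategy B: R₀ = 0.81×0 + 0.58×0 + 0.37×22 + 0.20×20 = 12.1400
Strategy C: R₀ = 0.69×4 + 0.55×27 + 0.43×25 + 0.30×4 = 29.5600
Highest R₀: strategy C with 29.5600.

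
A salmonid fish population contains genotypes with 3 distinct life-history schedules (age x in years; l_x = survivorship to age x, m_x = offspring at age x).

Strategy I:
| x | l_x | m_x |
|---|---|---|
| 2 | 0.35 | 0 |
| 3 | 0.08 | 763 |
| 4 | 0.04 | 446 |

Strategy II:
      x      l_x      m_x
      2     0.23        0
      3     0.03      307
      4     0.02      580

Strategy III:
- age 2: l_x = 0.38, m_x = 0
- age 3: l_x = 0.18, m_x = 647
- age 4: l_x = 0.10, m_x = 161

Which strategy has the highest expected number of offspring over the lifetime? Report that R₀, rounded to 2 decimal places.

132.56

Strategy I: R₀ = 0.35×0 + 0.08×763 + 0.04×446 = 78.8800
Strategy II: R₀ = 0.23×0 + 0.03×307 + 0.02×580 = 20.8100
Strategy III: R₀ = 0.38×0 + 0.18×647 + 0.10×161 = 132.5600
Highest R₀: strategy III with 132.5600.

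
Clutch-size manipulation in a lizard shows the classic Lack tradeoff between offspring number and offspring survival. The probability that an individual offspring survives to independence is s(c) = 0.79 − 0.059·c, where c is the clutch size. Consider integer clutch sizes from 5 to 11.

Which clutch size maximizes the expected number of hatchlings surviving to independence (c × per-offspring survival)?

Expected hatchlings surviving to independence = c × s(c):
  c=5: 5 × 0.495 = 2.475
  c=6: 6 × 0.436 = 2.616
  c=7: 7 × 0.377 = 2.639
  c=8: 8 × 0.318 = 2.544
  c=9: 9 × 0.259 = 2.331
  c=10: 10 × 0.200 = 2.000
  c=11: 11 × 0.141 = 1.551
Maximum at c = 7 (2.639 hatchlings surviving to independence).

7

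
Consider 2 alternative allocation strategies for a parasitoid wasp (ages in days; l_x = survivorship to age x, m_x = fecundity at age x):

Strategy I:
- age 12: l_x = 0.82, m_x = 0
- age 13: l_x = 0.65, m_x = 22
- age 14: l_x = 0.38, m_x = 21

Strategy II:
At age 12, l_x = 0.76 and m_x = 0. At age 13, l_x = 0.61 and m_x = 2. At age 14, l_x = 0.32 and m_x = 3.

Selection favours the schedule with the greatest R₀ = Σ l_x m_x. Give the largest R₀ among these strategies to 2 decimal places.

Strategy I: R₀ = 0.82×0 + 0.65×22 + 0.38×21 = 22.2800
Strategy II: R₀ = 0.76×0 + 0.61×2 + 0.32×3 = 2.1800
Highest R₀: strategy I with 22.2800.

22.28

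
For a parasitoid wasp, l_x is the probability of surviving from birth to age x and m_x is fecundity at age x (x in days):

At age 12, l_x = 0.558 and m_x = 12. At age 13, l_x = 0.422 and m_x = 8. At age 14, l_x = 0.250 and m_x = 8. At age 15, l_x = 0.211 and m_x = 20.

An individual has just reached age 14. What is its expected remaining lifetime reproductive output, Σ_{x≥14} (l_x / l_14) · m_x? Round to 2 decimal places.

24.88

l_14 = 0.250. Conditional survival from age 14 to x is l_x / l_14.
  x=14: (0.250/0.250) × 8 = 8.0000
  x=15: (0.211/0.250) × 20 = 16.8800
Sum = 8.0000 + 16.8800 = 24.8800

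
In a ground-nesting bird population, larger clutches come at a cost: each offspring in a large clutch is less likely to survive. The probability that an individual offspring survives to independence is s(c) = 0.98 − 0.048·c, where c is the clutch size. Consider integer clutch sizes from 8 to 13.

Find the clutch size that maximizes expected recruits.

10

Expected recruits = c × s(c):
  c=8: 8 × 0.596 = 4.768
  c=9: 9 × 0.548 = 4.932
  c=10: 10 × 0.500 = 5.000
  c=11: 11 × 0.452 = 4.972
  c=12: 12 × 0.404 = 4.848
  c=13: 13 × 0.356 = 4.628
Maximum at c = 10 (5.000 recruits).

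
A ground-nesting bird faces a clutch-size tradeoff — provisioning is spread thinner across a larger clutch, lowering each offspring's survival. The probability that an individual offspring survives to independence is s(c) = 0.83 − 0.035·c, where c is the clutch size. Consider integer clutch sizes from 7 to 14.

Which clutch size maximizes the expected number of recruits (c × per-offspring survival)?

12

Expected recruits = c × s(c):
  c=7: 7 × 0.585 = 4.095
  c=8: 8 × 0.550 = 4.400
  c=9: 9 × 0.515 = 4.635
  c=10: 10 × 0.480 = 4.800
  c=11: 11 × 0.445 = 4.895
  c=12: 12 × 0.410 = 4.920
  c=13: 13 × 0.375 = 4.875
  c=14: 14 × 0.340 = 4.760
Maximum at c = 12 (4.920 recruits).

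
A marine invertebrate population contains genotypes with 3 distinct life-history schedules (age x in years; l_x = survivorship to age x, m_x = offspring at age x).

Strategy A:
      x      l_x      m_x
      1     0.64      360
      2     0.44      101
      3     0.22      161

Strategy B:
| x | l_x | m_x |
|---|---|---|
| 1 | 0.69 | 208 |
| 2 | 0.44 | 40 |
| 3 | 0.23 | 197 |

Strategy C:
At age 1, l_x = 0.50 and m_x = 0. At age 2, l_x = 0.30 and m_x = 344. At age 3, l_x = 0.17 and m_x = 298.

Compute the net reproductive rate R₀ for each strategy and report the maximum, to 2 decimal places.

310.26

Strategy A: R₀ = 0.64×360 + 0.44×101 + 0.22×161 = 310.2600
Strategy B: R₀ = 0.69×208 + 0.44×40 + 0.23×197 = 206.4300
Strategy C: R₀ = 0.50×0 + 0.30×344 + 0.17×298 = 153.8600
Highest R₀: strategy A with 310.2600.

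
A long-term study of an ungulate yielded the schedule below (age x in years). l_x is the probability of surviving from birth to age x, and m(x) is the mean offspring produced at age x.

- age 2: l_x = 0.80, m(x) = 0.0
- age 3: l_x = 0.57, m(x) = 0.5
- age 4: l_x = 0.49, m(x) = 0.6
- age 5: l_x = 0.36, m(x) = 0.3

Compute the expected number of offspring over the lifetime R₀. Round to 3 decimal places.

0.687

R₀ = Σ l_x m(x):
  age 2: 0.80 × 0.0 = 0.0000
  age 3: 0.57 × 0.5 = 0.2850
  age 4: 0.49 × 0.6 = 0.2940
  age 5: 0.36 × 0.3 = 0.1080
R₀ = 0.0000 + 0.2850 + 0.2940 + 0.1080 = 0.6870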